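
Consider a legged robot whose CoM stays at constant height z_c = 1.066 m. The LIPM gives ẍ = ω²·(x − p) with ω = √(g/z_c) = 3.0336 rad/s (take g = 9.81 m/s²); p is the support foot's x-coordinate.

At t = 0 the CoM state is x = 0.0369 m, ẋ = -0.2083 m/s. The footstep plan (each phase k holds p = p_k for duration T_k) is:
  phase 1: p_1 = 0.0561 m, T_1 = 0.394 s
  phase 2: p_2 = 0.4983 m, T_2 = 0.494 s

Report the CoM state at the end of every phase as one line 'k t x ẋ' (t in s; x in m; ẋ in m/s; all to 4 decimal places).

phase 1: p=0.0561, T=0.394, ωT=1.195238, cosh=1.803489, sinh=1.500857; start (x,ẋ)=(0.036900, -0.208300) → end (x,ẋ)=(-0.081582, -0.463084)
phase 2: p=0.4983, T=0.494, ωT=1.498598, cosh=2.349428, sinh=2.125984; start (x,ẋ)=(-0.081582, -0.463084) → end (x,ẋ)=(-1.188627, -4.827868)

1 0.3940 -0.0816 -0.4631
2 0.8880 -1.1886 -4.8279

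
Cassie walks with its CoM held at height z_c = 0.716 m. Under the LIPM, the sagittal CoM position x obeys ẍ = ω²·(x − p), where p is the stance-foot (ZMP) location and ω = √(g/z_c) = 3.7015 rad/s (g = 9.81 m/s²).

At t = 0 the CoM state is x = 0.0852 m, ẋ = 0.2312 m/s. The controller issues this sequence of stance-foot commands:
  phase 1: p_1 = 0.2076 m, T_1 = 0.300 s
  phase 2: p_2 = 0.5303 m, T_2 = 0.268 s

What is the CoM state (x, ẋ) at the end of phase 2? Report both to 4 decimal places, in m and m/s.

phase 1: p=0.2076, T=0.300, ωT=1.110450, cosh=1.682567, sinh=1.353157; start (x,ẋ)=(0.085200, 0.231200) → end (x,ẋ)=(0.086173, -0.224056)
phase 2: p=0.5303, T=0.268, ωT=0.992002, cosh=1.533731, sinh=1.162897; start (x,ẋ)=(0.086173, -0.224056) → end (x,ẋ)=(-0.221262, -2.255369)

x = -0.2213, ẋ = -2.2554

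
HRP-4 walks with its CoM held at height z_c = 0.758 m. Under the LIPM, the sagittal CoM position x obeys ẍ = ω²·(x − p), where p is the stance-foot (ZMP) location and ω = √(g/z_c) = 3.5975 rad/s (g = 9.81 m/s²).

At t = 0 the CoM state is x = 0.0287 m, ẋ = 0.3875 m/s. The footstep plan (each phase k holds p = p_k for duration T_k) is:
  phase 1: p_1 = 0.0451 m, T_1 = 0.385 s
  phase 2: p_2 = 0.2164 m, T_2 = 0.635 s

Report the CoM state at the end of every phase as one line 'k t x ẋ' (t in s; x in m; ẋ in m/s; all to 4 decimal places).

1 0.3850 0.2120 0.7121
2 1.0200 1.1562 3.4549

phase 1: p=0.0451, T=0.385, ωT=1.385038, cosh=2.122645, sinh=1.872331; start (x,ẋ)=(0.028700, 0.387500) → end (x,ẋ)=(0.211964, 0.712059)
phase 2: p=0.2164, T=0.635, ωT=2.284413, cosh=4.960875, sinh=4.859041; start (x,ẋ)=(0.211964, 0.712059) → end (x,ẋ)=(1.156153, 3.454899)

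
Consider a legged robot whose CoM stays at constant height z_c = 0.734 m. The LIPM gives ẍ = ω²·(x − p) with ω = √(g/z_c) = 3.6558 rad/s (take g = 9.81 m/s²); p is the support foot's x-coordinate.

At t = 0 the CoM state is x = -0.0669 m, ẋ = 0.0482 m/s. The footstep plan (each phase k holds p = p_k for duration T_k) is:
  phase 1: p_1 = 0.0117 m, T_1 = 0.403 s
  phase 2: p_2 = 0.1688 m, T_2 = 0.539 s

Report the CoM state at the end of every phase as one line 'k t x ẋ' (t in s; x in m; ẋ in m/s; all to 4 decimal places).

phase 1: p=0.0117, T=0.403, ωT=1.473287, cosh=2.296364, sinh=2.067193; start (x,ẋ)=(-0.066900, 0.048200) → end (x,ẋ)=(-0.141539, -0.483315)
phase 2: p=0.1688, T=0.539, ωT=1.970476, cosh=3.656741, sinh=3.517351; start (x,ẋ)=(-0.141539, -0.483315) → end (x,ẋ)=(-1.431041, -5.757925)

1 0.4030 -0.1415 -0.4833
2 0.9420 -1.4310 -5.7579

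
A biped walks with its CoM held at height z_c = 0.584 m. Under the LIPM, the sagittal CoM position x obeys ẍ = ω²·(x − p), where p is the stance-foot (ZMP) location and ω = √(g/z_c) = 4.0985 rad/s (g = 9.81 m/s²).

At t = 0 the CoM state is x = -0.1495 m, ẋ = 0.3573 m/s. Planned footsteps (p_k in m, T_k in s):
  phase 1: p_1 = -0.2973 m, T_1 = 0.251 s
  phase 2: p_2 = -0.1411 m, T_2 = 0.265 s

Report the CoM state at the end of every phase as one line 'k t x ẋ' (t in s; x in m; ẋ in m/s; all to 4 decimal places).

1 0.2510 0.0422 1.3027
2 0.5160 0.5786 3.1357

phase 1: p=-0.2973, T=0.251, ωT=1.028723, cosh=1.577478, sinh=1.220015; start (x,ẋ)=(-0.149500, 0.357300) → end (x,ẋ)=(0.042210, 1.302667)
phase 2: p=-0.1411, T=0.265, ωT=1.086102, cosh=1.650117, sinh=1.312587; start (x,ẋ)=(0.042210, 1.302667) → end (x,ẋ)=(0.578576, 3.135694)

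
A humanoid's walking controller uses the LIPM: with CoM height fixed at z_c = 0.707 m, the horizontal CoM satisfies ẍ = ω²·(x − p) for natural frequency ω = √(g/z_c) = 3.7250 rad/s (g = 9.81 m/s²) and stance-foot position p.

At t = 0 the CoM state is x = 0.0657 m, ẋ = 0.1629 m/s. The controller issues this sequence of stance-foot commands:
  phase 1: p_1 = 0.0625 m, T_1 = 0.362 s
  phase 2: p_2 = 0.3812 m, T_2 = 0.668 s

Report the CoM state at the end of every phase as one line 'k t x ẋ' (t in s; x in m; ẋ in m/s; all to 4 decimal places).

phase 1: p=0.0625, T=0.362, ωT=1.348450, cosh=2.055547, sinh=1.795904; start (x,ẋ)=(0.065700, 0.162900) → end (x,ẋ)=(0.147615, 0.356256)
phase 2: p=0.3812, T=0.668, ωT=2.488300, cosh=6.061920, sinh=5.978869; start (x,ẋ)=(0.147615, 0.356256) → end (x,ẋ)=(-0.462957, -3.042635)

1 0.3620 0.1476 0.3563
2 1.0300 -0.4630 -3.0426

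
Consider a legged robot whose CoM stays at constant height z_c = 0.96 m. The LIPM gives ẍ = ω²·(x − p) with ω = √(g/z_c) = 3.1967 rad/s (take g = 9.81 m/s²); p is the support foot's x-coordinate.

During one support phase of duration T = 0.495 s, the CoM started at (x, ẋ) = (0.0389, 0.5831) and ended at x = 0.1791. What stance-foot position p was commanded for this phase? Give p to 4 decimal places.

p = 0.2244

ωT = 3.1967·0.495 = 1.582367; cosh(ωT) = 2.535973, sinh(ωT) = 2.330485
x(T) = p + (x₀−p)·cosh(ωT) + (ẋ₀/ω)·sinh(ωT) ⇒ p·(1 − cosh) = x(T) − x₀·cosh − (ẋ₀/ω)·sinh
numerator   = 0.1791 − (0.0389)·2.535973 − (0.5831/3.1967)·2.330485 = -0.344646
denominator = 1 − 2.535973 = -1.535973
p = -0.344646 / -1.535973 = 0.2244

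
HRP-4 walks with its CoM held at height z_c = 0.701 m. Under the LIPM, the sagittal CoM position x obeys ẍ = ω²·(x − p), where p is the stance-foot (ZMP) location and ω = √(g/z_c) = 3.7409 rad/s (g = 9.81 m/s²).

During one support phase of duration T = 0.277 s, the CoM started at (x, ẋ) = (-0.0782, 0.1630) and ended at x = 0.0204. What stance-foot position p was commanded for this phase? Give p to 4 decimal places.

ωT = 3.7409·0.277 = 1.036229; cosh(ωT) = 1.586679, sinh(ωT) = 1.231890
x(T) = p + (x₀−p)·cosh(ωT) + (ẋ₀/ω)·sinh(ωT) ⇒ p·(1 − cosh) = x(T) − x₀·cosh − (ẋ₀/ω)·sinh
numerator   = 0.0204 − (-0.0782)·1.586679 − (0.1630/3.7409)·1.231890 = 0.090802
denominator = 1 − 1.586679 = -0.586679
p = 0.090802 / -0.586679 = -0.1548

p = -0.1548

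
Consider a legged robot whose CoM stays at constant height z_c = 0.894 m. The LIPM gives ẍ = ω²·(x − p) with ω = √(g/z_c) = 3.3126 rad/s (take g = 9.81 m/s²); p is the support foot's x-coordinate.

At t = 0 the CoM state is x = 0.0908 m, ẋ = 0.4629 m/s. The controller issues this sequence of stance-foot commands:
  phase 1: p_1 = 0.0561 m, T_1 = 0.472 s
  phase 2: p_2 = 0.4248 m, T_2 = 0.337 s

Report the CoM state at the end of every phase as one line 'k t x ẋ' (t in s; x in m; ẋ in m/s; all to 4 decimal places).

phase 1: p=0.0561, T=0.472, ωT=1.563547, cosh=2.492562, sinh=2.283170; start (x,ẋ)=(0.090800, 0.462900) → end (x,ẋ)=(0.461640, 1.416251)
phase 2: p=0.4248, T=0.337, ωT=1.116346, cosh=1.690575, sinh=1.363101; start (x,ẋ)=(0.461640, 1.416251) → end (x,ẋ)=(1.069854, 2.560627)

1 0.4720 0.4616 1.4163
2 0.8090 1.0699 2.5606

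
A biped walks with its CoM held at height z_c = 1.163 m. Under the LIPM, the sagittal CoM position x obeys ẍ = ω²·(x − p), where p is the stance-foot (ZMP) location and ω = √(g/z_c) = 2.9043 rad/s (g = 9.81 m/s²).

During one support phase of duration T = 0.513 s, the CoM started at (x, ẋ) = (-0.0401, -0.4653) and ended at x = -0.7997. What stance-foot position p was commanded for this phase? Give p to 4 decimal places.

p = 0.2771

ωT = 2.9043·0.513 = 1.489906; cosh(ωT) = 2.331036, sinh(ωT) = 2.105642
x(T) = p + (x₀−p)·cosh(ωT) + (ẋ₀/ω)·sinh(ωT) ⇒ p·(1 − cosh) = x(T) − x₀·cosh − (ẋ₀/ω)·sinh
numerator   = -0.7997 − (-0.0401)·2.331036 − (-0.4653/2.9043)·2.105642 = -0.368879
denominator = 1 − 2.331036 = -1.331036
p = -0.368879 / -1.331036 = 0.2771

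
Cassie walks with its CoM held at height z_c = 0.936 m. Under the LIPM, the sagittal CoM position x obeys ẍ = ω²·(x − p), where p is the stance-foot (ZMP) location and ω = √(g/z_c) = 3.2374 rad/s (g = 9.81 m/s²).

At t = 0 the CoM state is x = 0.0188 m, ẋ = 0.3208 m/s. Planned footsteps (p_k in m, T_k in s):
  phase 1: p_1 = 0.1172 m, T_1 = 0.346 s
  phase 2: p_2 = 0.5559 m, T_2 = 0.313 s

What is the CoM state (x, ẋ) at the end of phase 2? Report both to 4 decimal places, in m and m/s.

phase 1: p=0.1172, T=0.346, ωT=1.120140, cosh=1.695759, sinh=1.369525; start (x,ẋ)=(0.018800, 0.320800) → end (x,ẋ)=(0.086046, 0.107723)
phase 2: p=0.5559, T=0.313, ωT=1.013306, cosh=1.558855, sinh=1.195838; start (x,ẋ)=(0.086046, 0.107723) → end (x,ẋ)=(-0.136743, -1.651071)

x = -0.1367, ẋ = -1.6511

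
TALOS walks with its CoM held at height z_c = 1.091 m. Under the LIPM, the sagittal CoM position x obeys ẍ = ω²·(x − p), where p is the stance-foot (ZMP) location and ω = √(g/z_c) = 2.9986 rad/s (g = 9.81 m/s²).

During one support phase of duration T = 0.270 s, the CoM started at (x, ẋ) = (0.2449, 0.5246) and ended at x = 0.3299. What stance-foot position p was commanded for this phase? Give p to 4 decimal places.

p = 0.4548

ωT = 2.9986·0.270 = 0.809622; cosh(ωT) = 1.346042, sinh(ωT) = 0.901016
x(T) = p + (x₀−p)·cosh(ωT) + (ẋ₀/ω)·sinh(ωT) ⇒ p·(1 − cosh) = x(T) − x₀·cosh − (ẋ₀/ω)·sinh
numerator   = 0.3299 − (0.2449)·1.346042 − (0.5246/2.9986)·0.901016 = -0.157377
denominator = 1 − 1.346042 = -0.346042
p = -0.157377 / -0.346042 = 0.4548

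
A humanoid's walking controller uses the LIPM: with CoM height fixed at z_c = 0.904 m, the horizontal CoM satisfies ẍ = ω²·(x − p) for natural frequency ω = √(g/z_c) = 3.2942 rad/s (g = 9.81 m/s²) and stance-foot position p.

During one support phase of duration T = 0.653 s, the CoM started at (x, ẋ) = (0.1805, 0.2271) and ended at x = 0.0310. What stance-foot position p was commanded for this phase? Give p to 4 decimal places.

p = 0.3121

ωT = 3.2942·0.653 = 2.151113; cosh(ωT) = 4.355385, sinh(ωT) = 4.239030
x(T) = p + (x₀−p)·cosh(ωT) + (ẋ₀/ω)·sinh(ωT) ⇒ p·(1 − cosh) = x(T) − x₀·cosh − (ẋ₀/ω)·sinh
numerator   = 0.0310 − (0.1805)·4.355385 − (0.2271/3.2942)·4.239030 = -1.047383
denominator = 1 − 4.355385 = -3.355385
p = -1.047383 / -3.355385 = 0.3121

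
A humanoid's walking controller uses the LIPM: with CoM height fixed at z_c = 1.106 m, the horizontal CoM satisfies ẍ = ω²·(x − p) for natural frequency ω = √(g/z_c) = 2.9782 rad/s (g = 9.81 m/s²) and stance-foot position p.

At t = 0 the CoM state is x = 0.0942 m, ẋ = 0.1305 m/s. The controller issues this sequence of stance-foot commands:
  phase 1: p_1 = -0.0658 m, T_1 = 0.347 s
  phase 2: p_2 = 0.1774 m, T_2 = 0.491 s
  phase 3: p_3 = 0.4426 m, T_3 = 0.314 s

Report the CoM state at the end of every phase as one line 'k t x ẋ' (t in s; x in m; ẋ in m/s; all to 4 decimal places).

1 0.3470 0.2413 0.7915
2 0.8380 0.8654 2.1884
3 1.1520 1.8560 4.5740

phase 1: p=-0.0658, T=0.347, ωT=1.033435, cosh=1.583244, sinh=1.227461; start (x,ẋ)=(0.094200, 0.130500) → end (x,ẋ)=(0.241304, 0.791513)
phase 2: p=0.1774, T=0.491, ωT=1.462296, cosh=2.273781, sinh=2.042077; start (x,ẋ)=(0.241304, 0.791513) → end (x,ẋ)=(0.865426, 2.188376)
phase 3: p=0.4426, T=0.314, ωT=0.935155, cosh=1.470066, sinh=1.077541; start (x,ẋ)=(0.865426, 2.188376) → end (x,ẋ)=(1.855957, 4.573963)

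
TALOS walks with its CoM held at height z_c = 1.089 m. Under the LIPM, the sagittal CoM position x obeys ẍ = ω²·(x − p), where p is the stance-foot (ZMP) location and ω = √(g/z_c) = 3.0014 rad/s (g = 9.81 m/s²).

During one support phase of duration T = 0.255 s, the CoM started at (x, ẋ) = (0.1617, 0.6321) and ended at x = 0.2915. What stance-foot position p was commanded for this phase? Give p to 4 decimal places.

ωT = 3.0014·0.255 = 0.765357; cosh(ωT) = 1.307465, sinh(ωT) = 0.842297
x(T) = p + (x₀−p)·cosh(ωT) + (ẋ₀/ω)·sinh(ωT) ⇒ p·(1 − cosh) = x(T) − x₀·cosh − (ẋ₀/ω)·sinh
numerator   = 0.2915 − (0.1617)·1.307465 − (0.6321/3.0014)·0.842297 = -0.097306
denominator = 1 − 1.307465 = -0.307465
p = -0.097306 / -0.307465 = 0.3165

p = 0.3165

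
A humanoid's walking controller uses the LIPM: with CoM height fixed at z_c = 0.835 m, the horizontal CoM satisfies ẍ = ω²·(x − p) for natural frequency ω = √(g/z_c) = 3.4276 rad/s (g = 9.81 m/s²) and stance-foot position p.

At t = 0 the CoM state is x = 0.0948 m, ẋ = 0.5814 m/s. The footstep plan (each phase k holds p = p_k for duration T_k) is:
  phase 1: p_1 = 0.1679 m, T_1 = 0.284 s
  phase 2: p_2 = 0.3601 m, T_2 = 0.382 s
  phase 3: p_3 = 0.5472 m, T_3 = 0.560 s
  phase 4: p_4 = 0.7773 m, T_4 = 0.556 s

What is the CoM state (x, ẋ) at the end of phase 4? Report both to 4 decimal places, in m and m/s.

x = 1.0689, ẋ = 1.1364

phase 1: p=0.1679, T=0.284, ωT=0.973438, cosh=1.512406, sinh=1.134624; start (x,ẋ)=(0.094800, 0.581400) → end (x,ẋ)=(0.249802, 0.595024)
phase 2: p=0.3601, T=0.382, ωT=1.309343, cosh=1.986869, sinh=1.716871; start (x,ẋ)=(0.249802, 0.595024) → end (x,ẋ)=(0.438997, 0.533156)
phase 3: p=0.5472, T=0.560, ωT=1.919456, cosh=3.481968, sinh=3.335281; start (x,ẋ)=(0.438997, 0.533156) → end (x,ẋ)=(0.689236, 0.619453)
phase 4: p=0.7773, T=0.556, ωT=1.905746, cosh=3.436566, sinh=3.287854; start (x,ẋ)=(0.689236, 0.619453) → end (x,ẋ)=(1.068861, 1.136362)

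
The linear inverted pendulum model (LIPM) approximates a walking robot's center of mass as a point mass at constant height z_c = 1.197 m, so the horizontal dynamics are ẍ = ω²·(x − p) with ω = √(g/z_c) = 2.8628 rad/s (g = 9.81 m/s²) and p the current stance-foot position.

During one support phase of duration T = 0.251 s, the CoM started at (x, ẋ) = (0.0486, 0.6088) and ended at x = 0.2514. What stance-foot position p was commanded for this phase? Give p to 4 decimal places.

ωT = 2.8628·0.251 = 0.718563; cosh(ωT) = 1.269468, sinh(ωT) = 0.782015
x(T) = p + (x₀−p)·cosh(ωT) + (ẋ₀/ω)·sinh(ωT) ⇒ p·(1 − cosh) = x(T) − x₀·cosh − (ẋ₀/ω)·sinh
numerator   = 0.2514 − (0.0486)·1.269468 − (0.6088/2.8628)·0.782015 = 0.023401
denominator = 1 − 1.269468 = -0.269468
p = 0.023401 / -0.269468 = -0.0868

p = -0.0868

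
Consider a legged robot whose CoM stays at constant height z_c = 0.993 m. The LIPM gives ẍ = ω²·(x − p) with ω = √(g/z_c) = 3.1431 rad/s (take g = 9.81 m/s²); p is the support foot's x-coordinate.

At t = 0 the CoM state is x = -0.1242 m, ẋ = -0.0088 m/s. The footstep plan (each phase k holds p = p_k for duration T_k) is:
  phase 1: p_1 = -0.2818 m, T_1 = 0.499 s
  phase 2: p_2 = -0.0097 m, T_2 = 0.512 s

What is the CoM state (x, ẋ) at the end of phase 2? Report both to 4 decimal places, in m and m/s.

phase 1: p=-0.2818, T=0.499, ωT=1.568407, cosh=2.503687, sinh=2.295310; start (x,ẋ)=(-0.124200, -0.008800) → end (x,ẋ)=(0.106355, 1.114955)
phase 2: p=-0.0097, T=0.512, ωT=1.609267, cosh=2.599590, sinh=2.399556; start (x,ẋ)=(0.106355, 1.114955) → end (x,ẋ)=(1.143192, 3.773716)

x = 1.1432, ẋ = 3.7737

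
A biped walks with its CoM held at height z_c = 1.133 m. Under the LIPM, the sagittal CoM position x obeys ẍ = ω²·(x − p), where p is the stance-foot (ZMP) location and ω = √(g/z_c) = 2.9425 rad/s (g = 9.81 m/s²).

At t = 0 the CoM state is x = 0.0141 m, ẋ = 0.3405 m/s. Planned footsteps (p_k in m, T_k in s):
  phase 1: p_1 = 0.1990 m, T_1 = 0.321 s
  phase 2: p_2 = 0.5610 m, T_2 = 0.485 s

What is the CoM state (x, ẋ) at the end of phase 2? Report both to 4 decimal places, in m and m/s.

phase 1: p=0.1990, T=0.321, ωT=0.944542, cosh=1.480247, sinh=1.091390; start (x,ẋ)=(0.014100, 0.340500) → end (x,ẋ)=(0.051596, -0.089766)
phase 2: p=0.5610, T=0.485, ωT=1.427113, cosh=2.203326, sinh=1.963325; start (x,ẋ)=(0.051596, -0.089766) → end (x,ẋ)=(-0.621278, -3.140656)

x = -0.6213, ẋ = -3.1407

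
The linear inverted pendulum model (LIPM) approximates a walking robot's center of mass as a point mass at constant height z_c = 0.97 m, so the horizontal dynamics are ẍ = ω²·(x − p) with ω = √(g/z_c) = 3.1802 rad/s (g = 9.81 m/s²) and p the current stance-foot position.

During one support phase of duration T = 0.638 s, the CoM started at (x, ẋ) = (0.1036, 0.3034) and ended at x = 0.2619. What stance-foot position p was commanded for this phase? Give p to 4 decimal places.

p = 0.1727

ωT = 3.1802·0.638 = 2.028968; cosh(ωT) = 3.868850, sinh(ωT) = 3.737379
x(T) = p + (x₀−p)·cosh(ωT) + (ẋ₀/ω)·sinh(ωT) ⇒ p·(1 − cosh) = x(T) − x₀·cosh − (ẋ₀/ω)·sinh
numerator   = 0.2619 − (0.1036)·3.868850 − (0.3034/3.1802)·3.737379 = -0.495469
denominator = 1 − 3.868850 = -2.868850
p = -0.495469 / -2.868850 = 0.1727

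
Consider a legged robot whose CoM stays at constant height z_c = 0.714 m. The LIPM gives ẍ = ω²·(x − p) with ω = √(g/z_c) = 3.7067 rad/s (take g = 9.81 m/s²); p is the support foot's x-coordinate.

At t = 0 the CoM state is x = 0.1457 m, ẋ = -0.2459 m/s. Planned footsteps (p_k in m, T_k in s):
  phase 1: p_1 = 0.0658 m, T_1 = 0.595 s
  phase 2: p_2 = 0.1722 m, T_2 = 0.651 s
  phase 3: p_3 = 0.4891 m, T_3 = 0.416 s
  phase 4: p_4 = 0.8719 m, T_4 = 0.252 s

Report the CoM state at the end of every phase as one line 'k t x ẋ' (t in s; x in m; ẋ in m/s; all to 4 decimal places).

1 0.5950 0.1354 0.1982
2 1.2460 0.2612 0.3598
3 1.6620 0.1485 -1.0046
4 1.9140 -0.4823 -4.3608

phase 1: p=0.0658, T=0.595, ωT=2.205487, cosh=4.592431, sinh=4.482234; start (x,ẋ)=(0.145700, -0.245900) → end (x,ẋ)=(0.135387, 0.198204)
phase 2: p=0.1722, T=0.651, ωT=2.413062, cosh=5.628821, sinh=5.539281; start (x,ẋ)=(0.135387, 0.198204) → end (x,ẋ)=(0.261180, 0.359788)
phase 3: p=0.4891, T=0.416, ωT=1.541987, cosh=2.443912, sinh=2.229957; start (x,ẋ)=(0.261180, 0.359788) → end (x,ẋ)=(0.148532, -1.004647)
phase 4: p=0.8719, T=0.252, ωT=0.934088, cosh=1.468918, sinh=1.075974; start (x,ẋ)=(0.148532, -1.004647) → end (x,ẋ)=(-0.482295, -4.360762)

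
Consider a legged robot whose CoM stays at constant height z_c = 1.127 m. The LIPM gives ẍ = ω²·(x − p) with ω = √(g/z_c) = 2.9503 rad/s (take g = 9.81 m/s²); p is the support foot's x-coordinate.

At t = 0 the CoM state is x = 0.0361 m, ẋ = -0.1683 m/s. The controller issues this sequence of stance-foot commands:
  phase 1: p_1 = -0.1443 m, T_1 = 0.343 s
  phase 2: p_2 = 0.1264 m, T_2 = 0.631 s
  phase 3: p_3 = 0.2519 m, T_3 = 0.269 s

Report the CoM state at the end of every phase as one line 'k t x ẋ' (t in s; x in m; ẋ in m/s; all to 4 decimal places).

1 0.3430 0.0685 0.3733
2 0.9740 0.3329 0.6938
3 1.2430 0.5667 1.1343

phase 1: p=-0.1443, T=0.343, ωT=1.011953, cosh=1.557238, sinh=1.193730; start (x,ẋ)=(0.036100, -0.168300) → end (x,ẋ)=(0.068529, 0.373261)
phase 2: p=0.1264, T=0.631, ωT=1.861639, cosh=3.294847, sinh=3.139429; start (x,ẋ)=(0.068529, 0.373261) → end (x,ẋ)=(0.332914, 0.693824)
phase 3: p=0.2519, T=0.269, ωT=0.793631, cosh=1.331805, sinh=0.879605; start (x,ẋ)=(0.332914, 0.693824) → end (x,ẋ)=(0.566652, 1.134277)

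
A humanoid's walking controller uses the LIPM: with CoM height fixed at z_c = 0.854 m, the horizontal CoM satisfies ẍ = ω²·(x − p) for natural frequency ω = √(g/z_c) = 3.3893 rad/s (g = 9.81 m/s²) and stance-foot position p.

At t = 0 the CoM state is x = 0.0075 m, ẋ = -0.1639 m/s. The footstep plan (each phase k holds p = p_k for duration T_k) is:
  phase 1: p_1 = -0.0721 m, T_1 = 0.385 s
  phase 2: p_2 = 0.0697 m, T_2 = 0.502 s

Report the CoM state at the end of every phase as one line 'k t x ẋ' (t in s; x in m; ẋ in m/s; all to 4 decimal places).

1 0.3850 0.0028 0.1364
2 0.8870 -0.0130 -0.2140

phase 1: p=-0.0721, T=0.385, ωT=1.304881, cosh=1.979227, sinh=1.708022; start (x,ẋ)=(0.007500, -0.163900) → end (x,ẋ)=(0.002850, 0.136409)
phase 2: p=0.0697, T=0.502, ωT=1.701429, cosh=2.832098, sinh=2.649675; start (x,ẋ)=(0.002850, 0.136409) → end (x,ẋ)=(-0.012985, -0.214027)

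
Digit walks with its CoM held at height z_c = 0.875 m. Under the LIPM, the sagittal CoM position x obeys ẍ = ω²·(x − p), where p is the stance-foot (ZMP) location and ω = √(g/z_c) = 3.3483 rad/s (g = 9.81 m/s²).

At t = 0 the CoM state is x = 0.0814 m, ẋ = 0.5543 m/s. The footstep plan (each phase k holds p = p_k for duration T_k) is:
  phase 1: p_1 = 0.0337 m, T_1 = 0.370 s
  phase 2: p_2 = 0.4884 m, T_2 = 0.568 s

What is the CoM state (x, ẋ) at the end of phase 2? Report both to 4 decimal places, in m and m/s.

x = 1.3942, ẋ = 3.2774

phase 1: p=0.0337, T=0.370, ωT=1.238871, cosh=1.870713, sinh=1.581002; start (x,ẋ)=(0.081400, 0.554300) → end (x,ẋ)=(0.384663, 1.289444)
phase 2: p=0.4884, T=0.568, ωT=1.901834, cosh=3.423732, sinh=3.274438; start (x,ẋ)=(0.384663, 1.289444) → end (x,ẋ)=(1.394230, 3.277355)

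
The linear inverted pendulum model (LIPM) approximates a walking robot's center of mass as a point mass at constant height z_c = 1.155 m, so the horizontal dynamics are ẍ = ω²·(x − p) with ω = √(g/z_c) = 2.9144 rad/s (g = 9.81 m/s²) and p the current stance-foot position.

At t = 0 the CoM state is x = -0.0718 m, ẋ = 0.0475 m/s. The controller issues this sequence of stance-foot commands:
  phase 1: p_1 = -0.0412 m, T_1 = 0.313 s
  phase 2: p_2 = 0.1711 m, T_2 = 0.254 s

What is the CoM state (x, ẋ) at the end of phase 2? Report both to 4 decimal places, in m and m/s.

phase 1: p=-0.0412, T=0.313, ωT=0.912207, cosh=1.445724, sinh=1.044088; start (x,ẋ)=(-0.071800, 0.047500) → end (x,ẋ)=(-0.068422, -0.024440)
phase 2: p=0.1711, T=0.254, ωT=0.740258, cosh=1.286733, sinh=0.809742; start (x,ẋ)=(-0.068422, -0.024440) → end (x,ẋ)=(-0.143892, -0.596700)

x = -0.1439, ẋ = -0.5967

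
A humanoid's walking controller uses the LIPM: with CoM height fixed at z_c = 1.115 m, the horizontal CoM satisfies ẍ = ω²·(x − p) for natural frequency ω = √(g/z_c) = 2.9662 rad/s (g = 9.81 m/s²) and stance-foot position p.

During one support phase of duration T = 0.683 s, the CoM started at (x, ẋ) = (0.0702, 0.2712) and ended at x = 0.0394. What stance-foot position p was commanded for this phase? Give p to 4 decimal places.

p = 0.2002

ωT = 2.9662·0.683 = 2.025915; cosh(ωT) = 3.857458, sinh(ωT) = 3.725585
x(T) = p + (x₀−p)·cosh(ωT) + (ẋ₀/ω)·sinh(ωT) ⇒ p·(1 − cosh) = x(T) − x₀·cosh − (ẋ₀/ω)·sinh
numerator   = 0.0394 − (0.0702)·3.857458 − (0.2712/2.9662)·3.725585 = -0.572024
denominator = 1 − 3.857458 = -2.857458
p = -0.572024 / -2.857458 = 0.2002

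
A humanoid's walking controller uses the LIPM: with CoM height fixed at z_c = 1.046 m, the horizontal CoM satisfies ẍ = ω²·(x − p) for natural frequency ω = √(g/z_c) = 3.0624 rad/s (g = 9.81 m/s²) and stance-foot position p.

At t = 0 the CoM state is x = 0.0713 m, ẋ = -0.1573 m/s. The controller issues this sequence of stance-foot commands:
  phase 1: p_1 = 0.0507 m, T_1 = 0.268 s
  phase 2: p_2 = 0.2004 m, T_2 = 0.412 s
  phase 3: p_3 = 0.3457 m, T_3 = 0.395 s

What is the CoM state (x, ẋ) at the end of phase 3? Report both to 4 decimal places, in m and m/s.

x = -1.2244, ẋ = -4.6450

phase 1: p=0.0507, T=0.268, ωT=0.820723, cosh=1.356128, sinh=0.916015; start (x,ẋ)=(0.071300, -0.157300) → end (x,ẋ)=(0.031585, -0.155532)
phase 2: p=0.2004, T=0.412, ωT=1.261709, cosh=1.907310, sinh=1.624141; start (x,ẋ)=(0.031585, -0.155532) → end (x,ẋ)=(-0.204068, -1.136293)
phase 3: p=0.3457, T=0.395, ωT=1.209648, cosh=1.825303, sinh=1.527001; start (x,ẋ)=(-0.204068, -1.136293) → end (x,ẋ)=(-1.224382, -4.644954)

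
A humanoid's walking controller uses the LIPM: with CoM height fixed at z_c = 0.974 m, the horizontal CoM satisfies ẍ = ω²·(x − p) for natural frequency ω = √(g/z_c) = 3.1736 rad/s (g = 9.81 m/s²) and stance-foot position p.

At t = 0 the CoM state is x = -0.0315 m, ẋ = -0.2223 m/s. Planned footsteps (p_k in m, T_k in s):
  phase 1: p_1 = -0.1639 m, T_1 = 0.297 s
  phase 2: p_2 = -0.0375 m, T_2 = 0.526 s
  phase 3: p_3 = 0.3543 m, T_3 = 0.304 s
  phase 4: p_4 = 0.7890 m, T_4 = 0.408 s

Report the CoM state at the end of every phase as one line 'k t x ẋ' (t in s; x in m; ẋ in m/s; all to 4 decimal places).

phase 1: p=-0.1639, T=0.297, ωT=0.942559, cosh=1.478085, sinh=1.088456; start (x,ẋ)=(-0.031500, -0.222300) → end (x,ẋ)=(-0.044444, 0.128774)
phase 2: p=-0.0375, T=0.526, ωT=1.669314, cosh=2.748450, sinh=2.560073; start (x,ẋ)=(-0.044444, 0.128774) → end (x,ẋ)=(0.047294, 0.297510)
phase 3: p=0.3543, T=0.304, ωT=0.964774, cosh=1.502632, sinh=1.121563; start (x,ẋ)=(0.047294, 0.297510) → end (x,ẋ)=(-0.001877, -0.645708)
phase 4: p=0.7890, T=0.408, ωT=1.294829, cosh=1.962158, sinh=1.688213; start (x,ẋ)=(-0.001877, -0.645708) → end (x,ẋ)=(-1.106313, -5.504272)

1 0.2970 -0.0444 0.1288
2 0.8230 0.0473 0.2975
3 1.1270 -0.0019 -0.6457
4 1.5350 -1.1063 -5.5043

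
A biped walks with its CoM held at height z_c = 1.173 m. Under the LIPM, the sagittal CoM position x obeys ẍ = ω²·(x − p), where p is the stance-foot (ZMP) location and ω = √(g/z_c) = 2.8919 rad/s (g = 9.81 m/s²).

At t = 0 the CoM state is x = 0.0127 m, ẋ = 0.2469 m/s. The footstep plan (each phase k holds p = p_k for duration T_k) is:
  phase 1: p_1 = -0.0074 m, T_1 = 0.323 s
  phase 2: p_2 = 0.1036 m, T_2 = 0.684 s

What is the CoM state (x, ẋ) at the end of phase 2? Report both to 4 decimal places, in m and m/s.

phase 1: p=-0.0074, T=0.323, ωT=0.934084, cosh=1.468913, sinh=1.075967; start (x,ẋ)=(0.012700, 0.246900) → end (x,ẋ)=(0.113987, 0.425218)
phase 2: p=0.1036, T=0.684, ωT=1.978060, cosh=3.683520, sinh=3.545183; start (x,ẋ)=(0.113987, 0.425218) → end (x,ẋ)=(0.663137, 1.672792)

x = 0.6631, ẋ = 1.6728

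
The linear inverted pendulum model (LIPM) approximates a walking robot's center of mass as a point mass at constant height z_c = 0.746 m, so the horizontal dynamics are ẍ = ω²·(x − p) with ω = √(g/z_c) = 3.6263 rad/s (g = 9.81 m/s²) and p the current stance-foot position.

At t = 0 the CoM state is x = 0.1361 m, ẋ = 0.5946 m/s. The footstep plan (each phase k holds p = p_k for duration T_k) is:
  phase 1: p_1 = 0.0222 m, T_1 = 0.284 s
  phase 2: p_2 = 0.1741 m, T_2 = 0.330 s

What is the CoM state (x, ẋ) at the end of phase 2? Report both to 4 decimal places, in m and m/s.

phase 1: p=0.0222, T=0.284, ωT=1.029869, cosh=1.578877, sinh=1.221823; start (x,ẋ)=(0.136100, 0.594600) → end (x,ẋ)=(0.402375, 1.443456)
phase 2: p=0.1741, T=0.330, ωT=1.196679, cosh=1.805653, sinh=1.503456; start (x,ẋ)=(0.402375, 1.443456) → end (x,ẋ)=(1.184739, 3.850932)

x = 1.1847, ẋ = 3.8509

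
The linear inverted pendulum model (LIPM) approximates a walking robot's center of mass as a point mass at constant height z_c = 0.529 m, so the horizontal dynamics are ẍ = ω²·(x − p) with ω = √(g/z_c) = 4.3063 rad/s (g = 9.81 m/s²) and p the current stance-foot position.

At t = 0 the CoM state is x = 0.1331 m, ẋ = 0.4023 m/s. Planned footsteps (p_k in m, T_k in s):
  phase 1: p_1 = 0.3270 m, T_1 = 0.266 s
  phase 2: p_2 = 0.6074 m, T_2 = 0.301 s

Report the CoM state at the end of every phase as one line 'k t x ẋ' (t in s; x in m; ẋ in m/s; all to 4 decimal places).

1 0.2660 0.1234 -0.4834
2 0.5670 -0.5333 -4.4742

phase 1: p=0.3270, T=0.266, ωT=1.145476, cosh=1.731005, sinh=1.412932; start (x,ẋ)=(0.133100, 0.402300) → end (x,ẋ)=(0.123356, -0.483403)
phase 2: p=0.6074, T=0.301, ωT=1.296196, cosh=1.964468, sinh=1.690898; start (x,ẋ)=(0.123356, -0.483403) → end (x,ẋ)=(-0.533300, -4.474203)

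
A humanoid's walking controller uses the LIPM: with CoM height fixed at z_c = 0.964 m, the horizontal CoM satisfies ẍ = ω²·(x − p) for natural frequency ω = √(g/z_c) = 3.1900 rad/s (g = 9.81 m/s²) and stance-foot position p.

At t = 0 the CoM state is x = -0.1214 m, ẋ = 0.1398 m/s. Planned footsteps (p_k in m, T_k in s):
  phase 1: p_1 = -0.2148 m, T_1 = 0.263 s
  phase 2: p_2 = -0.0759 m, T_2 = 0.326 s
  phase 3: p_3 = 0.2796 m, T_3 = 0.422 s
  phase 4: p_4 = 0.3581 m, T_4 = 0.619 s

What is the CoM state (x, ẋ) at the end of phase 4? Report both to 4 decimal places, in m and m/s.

x = 2.1371, ẋ = 5.7554

phase 1: p=-0.2148, T=0.263, ωT=0.838970, cosh=1.373069, sinh=0.940913; start (x,ẋ)=(-0.121400, 0.139800) → end (x,ẋ)=(-0.045320, 0.472296)
phase 2: p=-0.0759, T=0.326, ωT=1.039940, cosh=1.591262, sinh=1.237786; start (x,ẋ)=(-0.045320, 0.472296) → end (x,ẋ)=(0.156021, 0.872292)
phase 3: p=0.2796, T=0.422, ωT=1.346180, cosh=2.051475, sinh=1.791243; start (x,ẋ)=(0.156021, 0.872292) → end (x,ẋ)=(0.515888, 1.083347)
phase 4: p=0.3581, T=0.619, ωT=1.974610, cosh=3.671313, sinh=3.532497; start (x,ẋ)=(0.515888, 1.083347) → end (x,ẋ)=(2.137052, 5.755371)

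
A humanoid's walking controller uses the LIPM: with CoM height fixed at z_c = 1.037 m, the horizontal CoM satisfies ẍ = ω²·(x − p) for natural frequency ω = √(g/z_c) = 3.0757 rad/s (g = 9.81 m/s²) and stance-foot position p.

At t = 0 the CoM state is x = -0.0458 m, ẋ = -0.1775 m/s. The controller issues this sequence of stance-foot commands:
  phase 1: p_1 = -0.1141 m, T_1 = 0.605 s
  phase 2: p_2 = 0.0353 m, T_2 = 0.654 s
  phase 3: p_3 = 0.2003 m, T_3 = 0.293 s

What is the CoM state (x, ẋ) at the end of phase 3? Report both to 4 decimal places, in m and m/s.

x = -0.7883, ẋ = -2.8128

phase 1: p=-0.1141, T=0.605, ωT=1.860798, cosh=3.292208, sinh=3.136660; start (x,ẋ)=(-0.045800, -0.177500) → end (x,ẋ)=(-0.070260, 0.074552)
phase 2: p=0.0353, T=0.654, ωT=2.011508, cosh=3.804183, sinh=3.670396; start (x,ẋ)=(-0.070260, 0.074552) → end (x,ẋ)=(-0.277303, -0.908063)
phase 3: p=0.2003, T=0.293, ωT=0.901180, cosh=1.434299, sinh=1.028209; start (x,ẋ)=(-0.277303, -0.908063) → end (x,ẋ)=(-0.788292, -2.812835)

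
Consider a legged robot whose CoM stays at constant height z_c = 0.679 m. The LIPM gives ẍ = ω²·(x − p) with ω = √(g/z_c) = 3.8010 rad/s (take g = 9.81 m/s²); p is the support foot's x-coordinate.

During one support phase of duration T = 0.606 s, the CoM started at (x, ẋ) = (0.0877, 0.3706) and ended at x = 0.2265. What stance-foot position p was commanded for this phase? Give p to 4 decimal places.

p = 0.1726

ωT = 3.8010·0.606 = 2.303406; cosh(ωT) = 5.054065, sinh(ωT) = 4.954147
x(T) = p + (x₀−p)·cosh(ωT) + (ẋ₀/ω)·sinh(ωT) ⇒ p·(1 − cosh) = x(T) − x₀·cosh − (ẋ₀/ω)·sinh
numerator   = 0.2265 − (0.0877)·5.054065 − (0.3706/3.8010)·4.954147 = -0.699774
denominator = 1 − 5.054065 = -4.054065
p = -0.699774 / -4.054065 = 0.1726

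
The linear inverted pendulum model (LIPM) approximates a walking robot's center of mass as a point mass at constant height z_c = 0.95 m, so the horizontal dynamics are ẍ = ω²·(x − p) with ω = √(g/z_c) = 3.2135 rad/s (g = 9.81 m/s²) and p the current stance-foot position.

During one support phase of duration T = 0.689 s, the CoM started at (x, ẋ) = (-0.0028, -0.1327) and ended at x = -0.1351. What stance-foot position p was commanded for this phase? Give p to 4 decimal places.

p = -0.0178

ωT = 3.2135·0.689 = 2.214101; cosh(ωT) = 4.631216, sinh(ωT) = 4.521965
x(T) = p + (x₀−p)·cosh(ωT) + (ẋ₀/ω)·sinh(ωT) ⇒ p·(1 − cosh) = x(T) − x₀·cosh − (ẋ₀/ω)·sinh
numerator   = -0.1351 − (-0.0028)·4.631216 − (-0.1327/3.2135)·4.521965 = 0.064600
denominator = 1 − 4.631216 = -3.631216
p = 0.064600 / -3.631216 = -0.0178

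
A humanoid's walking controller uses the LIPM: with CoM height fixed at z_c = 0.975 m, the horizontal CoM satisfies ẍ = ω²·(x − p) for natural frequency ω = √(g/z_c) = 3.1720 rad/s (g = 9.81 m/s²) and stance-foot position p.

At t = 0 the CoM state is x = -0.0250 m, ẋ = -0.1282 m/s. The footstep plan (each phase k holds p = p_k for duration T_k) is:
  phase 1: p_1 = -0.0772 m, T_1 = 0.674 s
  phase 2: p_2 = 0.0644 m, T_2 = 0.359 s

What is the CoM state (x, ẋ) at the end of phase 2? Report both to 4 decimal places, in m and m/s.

x = -0.0216, ẋ = -0.1399

phase 1: p=-0.0772, T=0.674, ωT=2.137928, cosh=4.299872, sinh=4.181973; start (x,ẋ)=(-0.025000, -0.128200) → end (x,ẋ)=(-0.021766, 0.141201)
phase 2: p=0.0644, T=0.359, ωT=1.138748, cosh=1.721538, sinh=1.401318; start (x,ẋ)=(-0.021766, 0.141201) → end (x,ẋ)=(-0.021559, -0.139923)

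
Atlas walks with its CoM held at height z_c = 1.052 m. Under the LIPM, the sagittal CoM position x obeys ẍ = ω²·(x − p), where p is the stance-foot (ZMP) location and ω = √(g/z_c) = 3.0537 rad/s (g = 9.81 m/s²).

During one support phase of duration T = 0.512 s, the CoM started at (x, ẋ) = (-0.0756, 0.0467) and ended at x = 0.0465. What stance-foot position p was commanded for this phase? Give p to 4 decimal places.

ωT = 3.0537·0.512 = 1.563494; cosh(ωT) = 2.492441, sinh(ωT) = 2.283038
x(T) = p + (x₀−p)·cosh(ωT) + (ẋ₀/ω)·sinh(ωT) ⇒ p·(1 − cosh) = x(T) − x₀·cosh − (ẋ₀/ω)·sinh
numerator   = 0.0465 − (-0.0756)·2.492441 − (0.0467/3.0537)·2.283038 = 0.200014
denominator = 1 − 2.492441 = -1.492441
p = 0.200014 / -1.492441 = -0.1340

p = -0.1340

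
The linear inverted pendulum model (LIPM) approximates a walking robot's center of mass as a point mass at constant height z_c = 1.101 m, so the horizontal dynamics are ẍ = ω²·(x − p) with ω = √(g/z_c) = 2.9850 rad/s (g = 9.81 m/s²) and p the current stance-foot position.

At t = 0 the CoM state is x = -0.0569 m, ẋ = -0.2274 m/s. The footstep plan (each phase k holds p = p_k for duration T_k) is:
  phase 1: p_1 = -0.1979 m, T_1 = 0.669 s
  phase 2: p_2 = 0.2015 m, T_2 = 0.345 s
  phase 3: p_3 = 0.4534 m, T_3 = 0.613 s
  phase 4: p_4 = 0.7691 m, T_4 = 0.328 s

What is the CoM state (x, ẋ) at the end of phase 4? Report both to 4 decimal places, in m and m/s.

x = 0.0028, ẋ = -1.8642

phase 1: p=-0.1979, T=0.669, ωT=1.996965, cosh=3.751205, sinh=3.615459; start (x,ẋ)=(-0.056900, -0.227400) → end (x,ẋ)=(0.055591, 0.668668)
phase 2: p=0.2015, T=0.345, ωT=1.029825, cosh=1.578823, sinh=1.221753; start (x,ẋ)=(0.055591, 0.668668) → end (x,ẋ)=(0.244820, 0.523588)
phase 3: p=0.4534, T=0.613, ωT=1.829805, cosh=3.196558, sinh=3.036113; start (x,ẋ)=(0.244820, 0.523588) → end (x,ẋ)=(0.319216, -0.216638)
phase 4: p=0.7691, T=0.328, ωT=0.979080, cosh=1.518831, sinh=1.143175; start (x,ẋ)=(0.319216, -0.216638) → end (x,ẋ)=(0.002835, -1.864212)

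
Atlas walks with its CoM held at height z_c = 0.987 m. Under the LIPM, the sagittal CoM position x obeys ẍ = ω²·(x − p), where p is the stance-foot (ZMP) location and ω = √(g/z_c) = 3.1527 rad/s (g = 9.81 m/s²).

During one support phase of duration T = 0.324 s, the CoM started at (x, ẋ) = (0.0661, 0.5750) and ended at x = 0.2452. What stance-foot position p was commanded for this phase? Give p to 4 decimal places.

p = 0.1388

ωT = 3.1527·0.324 = 1.021475; cosh(ωT) = 1.568676, sinh(ωT) = 1.208612
x(T) = p + (x₀−p)·cosh(ωT) + (ẋ₀/ω)·sinh(ωT) ⇒ p·(1 − cosh) = x(T) − x₀·cosh − (ẋ₀/ω)·sinh
numerator   = 0.2452 − (0.0661)·1.568676 − (0.5750/3.1527)·1.208612 = -0.078920
denominator = 1 − 1.568676 = -0.568676
p = -0.078920 / -0.568676 = 0.1388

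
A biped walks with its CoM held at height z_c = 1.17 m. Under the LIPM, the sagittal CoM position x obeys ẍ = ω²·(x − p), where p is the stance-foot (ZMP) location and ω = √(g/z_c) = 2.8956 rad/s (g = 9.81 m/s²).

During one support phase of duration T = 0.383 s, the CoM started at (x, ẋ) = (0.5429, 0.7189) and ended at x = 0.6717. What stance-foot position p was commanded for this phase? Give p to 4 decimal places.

ωT = 2.8956·0.383 = 1.109015; cosh(ωT) = 1.680627, sinh(ωT) = 1.350743
x(T) = p + (x₀−p)·cosh(ωT) + (ẋ₀/ω)·sinh(ωT) ⇒ p·(1 − cosh) = x(T) − x₀·cosh − (ẋ₀/ω)·sinh
numerator   = 0.6717 − (0.5429)·1.680627 − (0.7189/2.8956)·1.350743 = -0.576066
denominator = 1 − 1.680627 = -0.680627
p = -0.576066 / -0.680627 = 0.8464

p = 0.8464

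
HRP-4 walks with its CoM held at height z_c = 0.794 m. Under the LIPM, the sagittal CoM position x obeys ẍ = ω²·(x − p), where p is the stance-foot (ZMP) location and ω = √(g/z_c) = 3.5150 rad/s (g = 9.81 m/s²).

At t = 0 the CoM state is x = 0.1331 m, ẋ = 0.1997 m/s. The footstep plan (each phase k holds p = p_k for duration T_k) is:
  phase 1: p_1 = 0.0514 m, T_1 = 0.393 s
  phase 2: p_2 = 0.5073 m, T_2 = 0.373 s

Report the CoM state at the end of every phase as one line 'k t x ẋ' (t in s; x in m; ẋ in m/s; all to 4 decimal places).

1 0.3930 0.3302 0.9580
2 0.7660 0.6238 0.8354

phase 1: p=0.0514, T=0.393, ωT=1.381395, cosh=2.115839, sinh=1.864611; start (x,ẋ)=(0.133100, 0.199700) → end (x,ẋ)=(0.330199, 0.958004)
phase 2: p=0.5073, T=0.373, ωT=1.311095, cosh=1.989879, sinh=1.720355; start (x,ẋ)=(0.330199, 0.958004) → end (x,ẋ)=(0.623769, 0.835377)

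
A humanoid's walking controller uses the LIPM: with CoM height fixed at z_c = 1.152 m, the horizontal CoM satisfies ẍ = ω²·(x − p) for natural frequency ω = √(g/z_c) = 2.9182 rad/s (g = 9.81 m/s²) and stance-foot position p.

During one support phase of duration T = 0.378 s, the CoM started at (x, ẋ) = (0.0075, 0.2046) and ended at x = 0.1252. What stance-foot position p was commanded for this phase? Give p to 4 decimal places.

ωT = 2.9182·0.378 = 1.103080; cosh(ωT) = 1.672640, sinh(ωT) = 1.340792
x(T) = p + (x₀−p)·cosh(ωT) + (ẋ₀/ω)·sinh(ωT) ⇒ p·(1 − cosh) = x(T) − x₀·cosh − (ẋ₀/ω)·sinh
numerator   = 0.1252 − (0.0075)·1.672640 − (0.2046/2.9182)·1.340792 = 0.018650
denominator = 1 − 1.672640 = -0.672640
p = 0.018650 / -0.672640 = -0.0277

p = -0.0277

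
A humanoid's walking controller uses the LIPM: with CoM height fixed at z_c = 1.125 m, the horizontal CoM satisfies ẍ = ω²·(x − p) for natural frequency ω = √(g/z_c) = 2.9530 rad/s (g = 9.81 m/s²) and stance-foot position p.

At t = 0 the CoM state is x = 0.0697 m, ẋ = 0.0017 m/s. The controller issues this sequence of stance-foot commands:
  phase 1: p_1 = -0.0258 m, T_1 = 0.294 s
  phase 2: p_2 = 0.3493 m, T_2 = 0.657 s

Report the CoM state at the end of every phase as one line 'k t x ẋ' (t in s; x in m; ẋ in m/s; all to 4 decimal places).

phase 1: p=-0.0258, T=0.294, ωT=0.868182, cosh=1.401145, sinh=0.981431; start (x,ẋ)=(0.069700, 0.001700) → end (x,ẋ)=(0.108574, 0.279157)
phase 2: p=0.3493, T=0.657, ωT=1.940121, cosh=3.551640, sinh=3.407953; start (x,ẋ)=(0.108574, 0.279157) → end (x,ẋ)=(-0.183506, -1.431124)

1 0.2940 0.1086 0.2792
2 0.9510 -0.1835 -1.4311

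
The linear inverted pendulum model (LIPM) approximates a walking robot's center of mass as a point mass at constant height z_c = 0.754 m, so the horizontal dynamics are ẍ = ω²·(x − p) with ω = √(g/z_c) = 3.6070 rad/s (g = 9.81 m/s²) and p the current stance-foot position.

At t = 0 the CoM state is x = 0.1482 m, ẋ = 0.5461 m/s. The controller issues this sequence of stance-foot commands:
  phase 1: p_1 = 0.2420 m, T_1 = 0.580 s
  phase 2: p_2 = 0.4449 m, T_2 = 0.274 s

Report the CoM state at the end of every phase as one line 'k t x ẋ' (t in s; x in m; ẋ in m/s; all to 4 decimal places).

1 0.5800 0.4602 0.8962
2 0.8540 0.7558 1.4345

phase 1: p=0.2420, T=0.580, ωT=2.092060, cosh=4.112510, sinh=3.989077; start (x,ẋ)=(0.148200, 0.546100) → end (x,ẋ)=(0.460193, 0.896191)
phase 2: p=0.4449, T=0.274, ωT=0.988318, cosh=1.529457, sinh=1.157255; start (x,ẋ)=(0.460193, 0.896191) → end (x,ẋ)=(0.755820, 1.434522)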